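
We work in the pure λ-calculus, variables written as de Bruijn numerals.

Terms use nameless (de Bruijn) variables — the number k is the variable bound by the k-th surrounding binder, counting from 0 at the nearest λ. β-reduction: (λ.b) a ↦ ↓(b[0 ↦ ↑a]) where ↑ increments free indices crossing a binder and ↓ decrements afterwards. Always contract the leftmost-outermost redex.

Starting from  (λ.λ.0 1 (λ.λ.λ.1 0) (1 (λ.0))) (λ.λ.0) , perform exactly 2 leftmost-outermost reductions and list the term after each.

  start: (λ.λ.0 1 (λ.λ.λ.1 0) (1 (λ.0))) (λ.λ.0)
  step 1: λ.0 (λ.λ.0) (λ.λ.λ.1 0) ((λ.λ.0) (λ.0))
  step 2: λ.0 (λ.λ.0) (λ.λ.λ.1 0) (λ.0)

Answer: after 2 steps: λ.0 (λ.λ.0) (λ.λ.λ.1 0) (λ.0)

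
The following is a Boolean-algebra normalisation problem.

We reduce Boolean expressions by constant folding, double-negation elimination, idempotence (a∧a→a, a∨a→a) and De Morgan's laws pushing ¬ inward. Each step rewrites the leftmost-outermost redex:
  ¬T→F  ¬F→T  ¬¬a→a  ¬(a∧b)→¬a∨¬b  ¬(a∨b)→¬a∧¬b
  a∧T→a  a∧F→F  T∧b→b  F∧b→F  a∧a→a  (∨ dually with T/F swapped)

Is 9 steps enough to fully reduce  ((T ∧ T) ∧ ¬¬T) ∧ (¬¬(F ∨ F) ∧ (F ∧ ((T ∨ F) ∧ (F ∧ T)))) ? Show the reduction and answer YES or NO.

  start: ((T ∧ T) ∧ ¬¬T) ∧ (¬¬(F ∨ F) ∧ (F ∧ ((T ∨ F) ∧ (F ∧ T))))
  step 1: (T ∧ ¬¬T) ∧ (¬¬(F ∨ F) ∧ (F ∧ ((T ∨ F) ∧ (F ∧ T))))
  step 2: ¬¬T ∧ (¬¬(F ∨ F) ∧ (F ∧ ((T ∨ F) ∧ (F ∧ T))))
  step 3: T ∧ (¬¬(F ∨ F) ∧ (F ∧ ((T ∨ F) ∧ (F ∧ T))))
  step 4: ¬¬(F ∨ F) ∧ (F ∧ ((T ∨ F) ∧ (F ∧ T)))
  step 5: (F ∨ F) ∧ (F ∧ ((T ∨ F) ∧ (F ∧ T)))
  step 6: F ∧ (F ∧ ((T ∨ F) ∧ (F ∧ T)))
  step 7: F

Answer: YES — reaches normal form F in 7 ≤ 9 steps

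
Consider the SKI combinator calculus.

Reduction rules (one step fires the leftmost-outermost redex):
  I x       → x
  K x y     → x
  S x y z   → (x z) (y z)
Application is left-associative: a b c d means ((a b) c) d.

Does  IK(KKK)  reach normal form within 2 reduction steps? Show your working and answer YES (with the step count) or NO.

Answer: YES — reaches normal form KK in 2 ≤ 2 steps

Reduction:
  start: IK(KKK)
  →1  K(KKK)
  →2  KK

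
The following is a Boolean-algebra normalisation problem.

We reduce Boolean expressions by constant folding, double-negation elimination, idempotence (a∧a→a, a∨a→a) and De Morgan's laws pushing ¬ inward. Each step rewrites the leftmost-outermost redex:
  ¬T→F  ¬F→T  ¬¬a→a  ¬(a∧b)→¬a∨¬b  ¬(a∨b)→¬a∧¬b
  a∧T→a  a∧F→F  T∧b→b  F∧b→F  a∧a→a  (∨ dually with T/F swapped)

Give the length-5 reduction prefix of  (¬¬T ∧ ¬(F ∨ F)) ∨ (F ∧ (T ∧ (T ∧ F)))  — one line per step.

Answer: after 5 steps: T ∨ (F ∧ (T ∧ (T ∧ F)))

Reduction:
  start: (¬¬T ∧ ¬(F ∨ F)) ∨ (F ∧ (T ∧ (T ∧ F)))
  step 1: (T ∧ ¬(F ∨ F)) ∨ (F ∧ (T ∧ (T ∧ F)))
  step 2: ¬(F ∨ F) ∨ (F ∧ (T ∧ (T ∧ F)))
  step 3: (¬F ∧ ¬F) ∨ (F ∧ (T ∧ (T ∧ F)))
  step 4: ¬F ∨ (F ∧ (T ∧ (T ∧ F)))
  step 5: T ∨ (F ∧ (T ∧ (T ∧ F)))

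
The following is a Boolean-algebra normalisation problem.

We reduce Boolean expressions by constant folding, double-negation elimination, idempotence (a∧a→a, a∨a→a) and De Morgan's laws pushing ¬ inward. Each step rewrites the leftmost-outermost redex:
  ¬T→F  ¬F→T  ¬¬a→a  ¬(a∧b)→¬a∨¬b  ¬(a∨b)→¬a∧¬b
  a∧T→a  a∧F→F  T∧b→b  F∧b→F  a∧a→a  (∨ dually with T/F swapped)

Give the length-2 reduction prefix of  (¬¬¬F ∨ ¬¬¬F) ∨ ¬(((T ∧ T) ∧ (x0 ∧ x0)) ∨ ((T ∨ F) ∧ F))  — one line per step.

Answer: after 2 steps: ¬F ∨ ¬(((T ∧ T) ∧ (x0 ∧ x0)) ∨ ((T ∨ F) ∧ F))

Derivation:
  start: (¬¬¬F ∨ ¬¬¬F) ∨ ¬(((T ∧ T) ∧ (x0 ∧ x0)) ∨ ((T ∨ F) ∧ F))
  →1  ¬¬¬F ∨ ¬(((T ∧ T) ∧ (x0 ∧ x0)) ∨ ((T ∨ F) ∧ F))
  →2  ¬F ∨ ¬(((T ∧ T) ∧ (x0 ∧ x0)) ∨ ((T ∨ F) ∧ F))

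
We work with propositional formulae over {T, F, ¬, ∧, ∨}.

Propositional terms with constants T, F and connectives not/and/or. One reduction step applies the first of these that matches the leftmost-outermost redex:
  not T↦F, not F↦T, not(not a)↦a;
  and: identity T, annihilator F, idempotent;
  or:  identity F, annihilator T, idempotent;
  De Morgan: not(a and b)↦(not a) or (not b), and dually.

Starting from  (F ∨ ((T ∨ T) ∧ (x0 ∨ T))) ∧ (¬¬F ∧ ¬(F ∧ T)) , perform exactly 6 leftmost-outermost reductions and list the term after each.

Answer: after 6 steps: F ∧ ¬(F ∧ T)

Derivation:
  start: (F ∨ ((T ∨ T) ∧ (x0 ∨ T))) ∧ (¬¬F ∧ ¬(F ∧ T))
  →1  ((T ∨ T) ∧ (x0 ∨ T)) ∧ (¬¬F ∧ ¬(F ∧ T))
  →2  (T ∧ (x0 ∨ T)) ∧ (¬¬F ∧ ¬(F ∧ T))
  →3  (x0 ∨ T) ∧ (¬¬F ∧ ¬(F ∧ T))
  →4  T ∧ (¬¬F ∧ ¬(F ∧ T))
  →5  ¬¬F ∧ ¬(F ∧ T)
  →6  F ∧ ¬(F ∧ T)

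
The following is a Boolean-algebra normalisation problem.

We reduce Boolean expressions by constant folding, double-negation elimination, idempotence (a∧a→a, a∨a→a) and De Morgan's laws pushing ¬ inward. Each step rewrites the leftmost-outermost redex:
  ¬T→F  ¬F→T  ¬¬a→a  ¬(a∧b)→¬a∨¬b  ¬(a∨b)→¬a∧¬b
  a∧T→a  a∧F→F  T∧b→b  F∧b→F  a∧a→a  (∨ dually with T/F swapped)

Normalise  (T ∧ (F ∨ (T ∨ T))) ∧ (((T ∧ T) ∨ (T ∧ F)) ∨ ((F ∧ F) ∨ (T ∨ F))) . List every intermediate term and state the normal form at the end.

  start: (T ∧ (F ∨ (T ∨ T))) ∧ (((T ∧ T) ∨ (T ∧ F)) ∨ ((F ∧ F) ∨ (T ∨ F)))
  →1  (F ∨ (T ∨ T)) ∧ (((T ∧ T) ∨ (T ∧ F)) ∨ ((F ∧ F) ∨ (T ∨ F)))
  →2  (T ∨ T) ∧ (((T ∧ T) ∨ (T ∧ F)) ∨ ((F ∧ F) ∨ (T ∨ F)))
  →3  T ∧ (((T ∧ T) ∨ (T ∧ F)) ∨ ((F ∧ F) ∨ (T ∨ F)))
  →4  ((T ∧ T) ∨ (T ∧ F)) ∨ ((F ∧ F) ∨ (T ∨ F))
  →5  (T ∨ (T ∧ F)) ∨ ((F ∧ F) ∨ (T ∨ F))
  →6  T ∨ ((F ∧ F) ∨ (T ∨ F))
  →7  T

Answer: normal form = T  (in 7 steps)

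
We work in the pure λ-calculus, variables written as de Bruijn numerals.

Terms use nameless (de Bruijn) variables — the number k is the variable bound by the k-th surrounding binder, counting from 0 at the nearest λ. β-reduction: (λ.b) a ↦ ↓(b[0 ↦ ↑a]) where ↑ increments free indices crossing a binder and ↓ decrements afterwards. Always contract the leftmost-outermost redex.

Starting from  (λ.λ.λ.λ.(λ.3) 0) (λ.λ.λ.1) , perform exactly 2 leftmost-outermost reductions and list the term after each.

Answer: after 2 steps: λ.λ.λ.2

Derivation:
  start: (λ.λ.λ.λ.(λ.3) 0) (λ.λ.λ.1)
  [1] λ.λ.λ.(λ.3) 0
  [2] λ.λ.λ.2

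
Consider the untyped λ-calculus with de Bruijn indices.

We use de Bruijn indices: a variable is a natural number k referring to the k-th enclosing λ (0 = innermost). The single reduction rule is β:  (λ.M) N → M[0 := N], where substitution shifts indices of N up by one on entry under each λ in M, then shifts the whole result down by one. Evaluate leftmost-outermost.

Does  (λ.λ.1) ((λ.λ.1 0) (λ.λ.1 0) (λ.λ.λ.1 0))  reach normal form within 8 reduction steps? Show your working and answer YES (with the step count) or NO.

Answer: YES — reaches normal form λ.λ.λ.λ.1 0 in 5 ≤ 8 steps

Derivation:
  start: (λ.λ.1) ((λ.λ.1 0) (λ.λ.1 0) (λ.λ.λ.1 0))
  [1] λ.(λ.λ.1 0) (λ.λ.1 0) (λ.λ.λ.1 0)
  [2] λ.(λ.(λ.λ.1 0) 0) (λ.λ.λ.1 0)
  [3] λ.(λ.λ.1 0) (λ.λ.λ.1 0)
  [4] λ.λ.(λ.λ.λ.1 0) 0
  [5] λ.λ.λ.λ.1 0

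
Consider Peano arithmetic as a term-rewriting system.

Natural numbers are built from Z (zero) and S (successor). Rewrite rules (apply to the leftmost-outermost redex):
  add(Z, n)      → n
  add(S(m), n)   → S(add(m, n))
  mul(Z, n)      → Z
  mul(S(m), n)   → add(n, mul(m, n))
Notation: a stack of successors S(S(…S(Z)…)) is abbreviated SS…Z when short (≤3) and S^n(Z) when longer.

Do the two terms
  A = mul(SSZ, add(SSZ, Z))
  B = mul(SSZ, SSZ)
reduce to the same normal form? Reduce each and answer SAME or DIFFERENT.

Term A:
  start: mul(SSZ, add(SSZ, Z))
  step 1: add(add(SSZ, Z), mul(SZ, add(SSZ, Z)))
  step 2: add(S(add(SZ, Z)), mul(SZ, add(SSZ, Z)))
  step 3: S(add(add(SZ, Z), mul(SZ, add(SSZ, Z))))
  step 4: S(add(S(add(Z, Z)), mul(SZ, add(SSZ, Z))))
  step 5: S(S(add(add(Z, Z), mul(SZ, add(SSZ, Z)))))
  step 6: S(S(add(Z, mul(SZ, add(SSZ, Z)))))
  step 7: S(S(mul(SZ, add(SSZ, Z))))
  step 8: S(S(add(add(SSZ, Z), mul(Z, add(SSZ, Z)))))
  step 9: S(S(add(S(add(SZ, Z)), mul(Z, add(SSZ, Z)))))
  step 10: S(S(S(add(add(SZ, Z), mul(Z, add(SSZ, Z))))))
  step 11: S(S(S(add(S(add(Z, Z)), mul(Z, add(SSZ, Z))))))
  step 12: S(S(S(S(add(add(Z, Z), mul(Z, add(SSZ, Z)))))))
  step 13: S(S(S(S(add(Z, mul(Z, add(SSZ, Z)))))))
  step 14: S(S(S(S(mul(Z, add(SSZ, Z))))))
  step 15: S^4(Z)

Term B:
  start: mul(SSZ, SSZ)
  step 1: add(SSZ, mul(SZ, SSZ))
  step 2: S(add(SZ, mul(SZ, SSZ)))
  step 3: S(S(add(Z, mul(SZ, SSZ))))
  step 4: S(S(mul(SZ, SSZ)))
  step 5: S(S(add(SSZ, mul(Z, SSZ))))
  step 6: S(S(S(add(SZ, mul(Z, SSZ)))))
  step 7: S(S(S(S(add(Z, mul(Z, SSZ))))))
  step 8: S(S(S(S(mul(Z, SSZ)))))
  step 9: S^4(Z)

Answer: SAME — A ⇓ S^4(Z), B ⇓ S^4(Z)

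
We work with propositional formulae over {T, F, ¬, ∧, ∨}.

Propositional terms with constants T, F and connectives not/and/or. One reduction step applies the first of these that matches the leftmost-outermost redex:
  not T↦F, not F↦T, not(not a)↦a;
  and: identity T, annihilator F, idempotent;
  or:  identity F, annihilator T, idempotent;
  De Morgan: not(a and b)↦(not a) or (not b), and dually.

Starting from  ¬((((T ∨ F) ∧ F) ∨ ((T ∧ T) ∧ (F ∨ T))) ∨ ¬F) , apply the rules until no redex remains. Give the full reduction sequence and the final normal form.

Answer: normal form = F  (in 19 steps)

Working:
  start: ¬((((T ∨ F) ∧ F) ∨ ((T ∧ T) ∧ (F ∨ T))) ∨ ¬F)
  step 1: ¬(((T ∨ F) ∧ F) ∨ ((T ∧ T) ∧ (F ∨ T))) ∧ ¬¬F
  step 2: (¬((T ∨ F) ∧ F) ∧ ¬((T ∧ T) ∧ (F ∨ T))) ∧ ¬¬F
  step 3: ((¬(T ∨ F) ∨ ¬F) ∧ ¬((T ∧ T) ∧ (F ∨ T))) ∧ ¬¬F
  step 4: (((¬T ∧ ¬F) ∨ ¬F) ∧ ¬((T ∧ T) ∧ (F ∨ T))) ∧ ¬¬F
  step 5: (((F ∧ ¬F) ∨ ¬F) ∧ ¬((T ∧ T) ∧ (F ∨ T))) ∧ ¬¬F
  step 6: ((F ∨ ¬F) ∧ ¬((T ∧ T) ∧ (F ∨ T))) ∧ ¬¬F
  step 7: (¬F ∧ ¬((T ∧ T) ∧ (F ∨ T))) ∧ ¬¬F
  step 8: (T ∧ ¬((T ∧ T) ∧ (F ∨ T))) ∧ ¬¬F
  step 9: ¬((T ∧ T) ∧ (F ∨ T)) ∧ ¬¬F
  step 10: (¬(T ∧ T) ∨ ¬(F ∨ T)) ∧ ¬¬F
  step 11: ((¬T ∨ ¬T) ∨ ¬(F ∨ T)) ∧ ¬¬F
  step 12: (¬T ∨ ¬(F ∨ T)) ∧ ¬¬F
  step 13: (F ∨ ¬(F ∨ T)) ∧ ¬¬F
  step 14: ¬(F ∨ T) ∧ ¬¬F
  step 15: (¬F ∧ ¬T) ∧ ¬¬F
  step 16: (T ∧ ¬T) ∧ ¬¬F
  step 17: ¬T ∧ ¬¬F
  step 18: F ∧ ¬¬F
  step 19: F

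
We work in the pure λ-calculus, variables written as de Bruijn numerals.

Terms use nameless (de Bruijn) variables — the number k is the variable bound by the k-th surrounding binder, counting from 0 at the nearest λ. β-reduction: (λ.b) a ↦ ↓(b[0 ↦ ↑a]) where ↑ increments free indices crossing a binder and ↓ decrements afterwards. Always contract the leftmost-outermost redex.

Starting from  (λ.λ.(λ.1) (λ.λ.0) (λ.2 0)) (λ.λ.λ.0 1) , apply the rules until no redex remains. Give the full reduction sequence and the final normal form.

  start: (λ.λ.(λ.1) (λ.λ.0) (λ.2 0)) (λ.λ.λ.0 1)
  →1  λ.(λ.1) (λ.λ.0) (λ.(λ.λ.λ.0 1) 0)
  →2  λ.0 (λ.(λ.λ.λ.0 1) 0)
  →3  λ.0 (λ.λ.λ.0 1)

Answer: normal form = λ.0 (λ.λ.λ.0 1)  (in 3 steps)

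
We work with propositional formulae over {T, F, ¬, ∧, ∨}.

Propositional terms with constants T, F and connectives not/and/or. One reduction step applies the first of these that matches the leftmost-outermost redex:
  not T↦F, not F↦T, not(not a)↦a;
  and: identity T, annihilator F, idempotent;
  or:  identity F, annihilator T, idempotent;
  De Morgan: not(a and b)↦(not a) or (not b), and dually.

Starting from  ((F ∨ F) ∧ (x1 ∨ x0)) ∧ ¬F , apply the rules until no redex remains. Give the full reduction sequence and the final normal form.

Answer: normal form = F  (in 3 steps)

Working:
  start: ((F ∨ F) ∧ (x1 ∨ x0)) ∧ ¬F
  [1] (F ∧ (x1 ∨ x0)) ∧ ¬F
  [2] F ∧ ¬F
  [3] F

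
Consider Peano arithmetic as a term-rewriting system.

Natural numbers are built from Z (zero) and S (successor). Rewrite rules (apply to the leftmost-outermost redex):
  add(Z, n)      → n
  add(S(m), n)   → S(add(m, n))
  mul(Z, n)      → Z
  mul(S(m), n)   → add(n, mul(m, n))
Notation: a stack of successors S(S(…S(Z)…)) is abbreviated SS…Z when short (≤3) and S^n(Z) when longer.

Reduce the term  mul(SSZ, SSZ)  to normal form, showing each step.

  start: mul(SSZ, SSZ)
  [1] add(SSZ, mul(SZ, SSZ))
  [2] S(add(SZ, mul(SZ, SSZ)))
  [3] S(S(add(Z, mul(SZ, SSZ))))
  [4] S(S(mul(SZ, SSZ)))
  [5] S(S(add(SSZ, mul(Z, SSZ))))
  [6] S(S(S(add(SZ, mul(Z, SSZ)))))
  [7] S(S(S(S(add(Z, mul(Z, SSZ))))))
  [8] S(S(S(S(mul(Z, SSZ)))))
  [9] S^4(Z)

Answer: normal form = S^4(Z)  (in 9 steps)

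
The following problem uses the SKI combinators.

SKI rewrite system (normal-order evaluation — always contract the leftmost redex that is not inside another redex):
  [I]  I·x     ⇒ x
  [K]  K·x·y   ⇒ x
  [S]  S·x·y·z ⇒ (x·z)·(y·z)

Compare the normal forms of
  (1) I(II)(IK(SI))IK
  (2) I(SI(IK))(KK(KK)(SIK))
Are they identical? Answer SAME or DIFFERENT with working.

Answer: SAME — A ⇓ SIK, B ⇓ SIK

Reduction:
Term A:
  start: I(II)(IK(SI))IK
  →1  II(IK(SI))IK
  →2  I(IK(SI))IK
  →3  IK(SI)IK
  →4  K(SI)IK
  →5  SIK

Term B:
  start: I(SI(IK))(KK(KK)(SIK))
  →1  SI(IK)(KK(KK)(SIK))
  →2  I(KK(KK)(SIK))(IK(KK(KK)(SIK)))
  →3  KK(KK)(SIK)(IK(KK(KK)(SIK)))
  →4  K(SIK)(IK(KK(KK)(SIK)))
  →5  SIK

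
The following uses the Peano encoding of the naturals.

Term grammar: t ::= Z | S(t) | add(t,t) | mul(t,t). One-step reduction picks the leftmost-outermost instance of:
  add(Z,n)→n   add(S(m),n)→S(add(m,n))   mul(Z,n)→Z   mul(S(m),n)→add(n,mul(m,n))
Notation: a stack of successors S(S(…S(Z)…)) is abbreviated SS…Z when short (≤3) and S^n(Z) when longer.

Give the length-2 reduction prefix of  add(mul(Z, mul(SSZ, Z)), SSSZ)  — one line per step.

Answer: after 2 steps: SSSZ

Derivation:
  start: add(mul(Z, mul(SSZ, Z)), SSSZ)
  step 1: add(Z, SSSZ)
  step 2: SSSZ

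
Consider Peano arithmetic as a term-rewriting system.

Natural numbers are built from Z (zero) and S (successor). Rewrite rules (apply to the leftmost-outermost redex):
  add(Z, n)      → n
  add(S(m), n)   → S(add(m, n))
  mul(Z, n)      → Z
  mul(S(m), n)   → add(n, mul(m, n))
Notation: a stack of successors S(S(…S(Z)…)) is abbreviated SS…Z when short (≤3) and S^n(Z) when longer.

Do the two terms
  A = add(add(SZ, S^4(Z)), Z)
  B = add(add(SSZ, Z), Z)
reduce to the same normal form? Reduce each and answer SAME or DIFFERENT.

Answer: DIFFERENT — A ⇓ S^5(Z), B ⇓ SSZ

Working:
Term A:
  start: add(add(SZ, S^4(Z)), Z)
  step 1: add(S(add(Z, S^4(Z))), Z)
  step 2: S(add(add(Z, S^4(Z)), Z))
  step 3: S(add(S^4(Z), Z))
  step 4: S(S(add(SSSZ, Z)))
  step 5: S(S(S(add(SSZ, Z))))
  step 6: S(S(S(S(add(SZ, Z)))))
  step 7: S(S(S(S(S(add(Z, Z))))))
  step 8: S^5(Z)

Term B:
  start: add(add(SSZ, Z), Z)
  step 1: add(S(add(SZ, Z)), Z)
  step 2: S(add(add(SZ, Z), Z))
  step 3: S(add(S(add(Z, Z)), Z))
  step 4: S(S(add(add(Z, Z), Z)))
  step 5: S(S(add(Z, Z)))
  step 6: SSZ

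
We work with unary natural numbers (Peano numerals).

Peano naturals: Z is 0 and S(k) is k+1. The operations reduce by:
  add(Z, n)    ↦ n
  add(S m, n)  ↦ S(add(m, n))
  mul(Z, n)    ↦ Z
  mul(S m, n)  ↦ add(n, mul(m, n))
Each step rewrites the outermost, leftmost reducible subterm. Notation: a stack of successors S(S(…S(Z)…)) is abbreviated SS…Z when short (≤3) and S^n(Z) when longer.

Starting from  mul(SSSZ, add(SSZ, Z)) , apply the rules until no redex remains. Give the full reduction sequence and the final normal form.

  start: mul(SSSZ, add(SSZ, Z))
  [1] add(add(SSZ, Z), mul(SSZ, add(SSZ, Z)))
  [2] add(S(add(SZ, Z)), mul(SSZ, add(SSZ, Z)))
  [3] S(add(add(SZ, Z), mul(SSZ, add(SSZ, Z))))
  [4] S(add(S(add(Z, Z)), mul(SSZ, add(SSZ, Z))))
  [5] S(S(add(add(Z, Z), mul(SSZ, add(SSZ, Z)))))
  [6] S(S(add(Z, mul(SSZ, add(SSZ, Z)))))
  [7] S(S(mul(SSZ, add(SSZ, Z))))
  [8] S(S(add(add(SSZ, Z), mul(SZ, add(SSZ, Z)))))
  [9] S(S(add(S(add(SZ, Z)), mul(SZ, add(SSZ, Z)))))
  [10] S(S(S(add(add(SZ, Z), mul(SZ, add(SSZ, Z))))))
  [11] S(S(S(add(S(add(Z, Z)), mul(SZ, add(SSZ, Z))))))
  [12] S(S(S(S(add(add(Z, Z), mul(SZ, add(SSZ, Z)))))))
  [13] S(S(S(S(add(Z, mul(SZ, add(SSZ, Z)))))))
  [14] S(S(S(S(mul(SZ, add(SSZ, Z))))))
  [15] S(S(S(S(add(add(SSZ, Z), mul(Z, add(SSZ, Z)))))))
  [16] S(S(S(S(add(S(add(SZ, Z)), mul(Z, add(SSZ, Z)))))))
  [17] S(S(S(S(S(add(add(SZ, Z), mul(Z, add(SSZ, Z))))))))
  [18] S(S(S(S(S(add(S(add(Z, Z)), mul(Z, add(SSZ, Z))))))))
  [19] S(S(S(S(S(S(add(add(Z, Z), mul(Z, add(SSZ, Z)))))))))
  [20] S(S(S(S(S(S(add(Z, mul(Z, add(SSZ, Z)))))))))
  [21] S(S(S(S(S(S(mul(Z, add(SSZ, Z))))))))
  [22] S^6(Z)

Answer: normal form = S^6(Z)  (in 22 steps)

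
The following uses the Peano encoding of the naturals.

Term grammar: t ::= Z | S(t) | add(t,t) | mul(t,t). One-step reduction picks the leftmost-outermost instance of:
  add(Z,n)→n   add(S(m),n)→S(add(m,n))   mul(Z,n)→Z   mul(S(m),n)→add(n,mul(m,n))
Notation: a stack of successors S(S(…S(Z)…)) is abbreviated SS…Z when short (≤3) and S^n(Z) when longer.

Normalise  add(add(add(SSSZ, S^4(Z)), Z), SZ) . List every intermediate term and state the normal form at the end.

  start: add(add(add(SSSZ, S^4(Z)), Z), SZ)
  step 1: add(add(S(add(SSZ, S^4(Z))), Z), SZ)
  step 2: add(S(add(add(SSZ, S^4(Z)), Z)), SZ)
  step 3: S(add(add(add(SSZ, S^4(Z)), Z), SZ))
  step 4: S(add(add(S(add(SZ, S^4(Z))), Z), SZ))
  step 5: S(add(S(add(add(SZ, S^4(Z)), Z)), SZ))
  step 6: S(S(add(add(add(SZ, S^4(Z)), Z), SZ)))
  step 7: S(S(add(add(S(add(Z, S^4(Z))), Z), SZ)))
  step 8: S(S(add(S(add(add(Z, S^4(Z)), Z)), SZ)))
  step 9: S(S(S(add(add(add(Z, S^4(Z)), Z), SZ))))
  step 10: S(S(S(add(add(S^4(Z), Z), SZ))))
  step 11: S(S(S(add(S(add(SSSZ, Z)), SZ))))
  step 12: S(S(S(S(add(add(SSSZ, Z), SZ)))))
  step 13: S(S(S(S(add(S(add(SSZ, Z)), SZ)))))
  step 14: S(S(S(S(S(add(add(SSZ, Z), SZ))))))
  step 15: S(S(S(S(S(add(S(add(SZ, Z)), SZ))))))
  step 16: S(S(S(S(S(S(add(add(SZ, Z), SZ)))))))
  step 17: S(S(S(S(S(S(add(S(add(Z, Z)), SZ)))))))
  step 18: S(S(S(S(S(S(S(add(add(Z, Z), SZ))))))))
  step 19: S(S(S(S(S(S(S(add(Z, SZ))))))))
  step 20: S^8(Z)

Answer: normal form = S^8(Z)  (in 20 steps)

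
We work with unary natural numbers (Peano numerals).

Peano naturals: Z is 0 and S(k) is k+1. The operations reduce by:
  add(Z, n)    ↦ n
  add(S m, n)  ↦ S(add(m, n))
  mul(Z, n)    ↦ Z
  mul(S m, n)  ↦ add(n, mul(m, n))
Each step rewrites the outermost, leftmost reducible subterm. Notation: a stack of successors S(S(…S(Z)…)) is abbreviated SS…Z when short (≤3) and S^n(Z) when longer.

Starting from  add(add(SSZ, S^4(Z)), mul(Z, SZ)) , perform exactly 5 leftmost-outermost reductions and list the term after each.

  start: add(add(SSZ, S^4(Z)), mul(Z, SZ))
  step 1: add(S(add(SZ, S^4(Z))), mul(Z, SZ))
  step 2: S(add(add(SZ, S^4(Z)), mul(Z, SZ)))
  step 3: S(add(S(add(Z, S^4(Z))), mul(Z, SZ)))
  step 4: S(S(add(add(Z, S^4(Z)), mul(Z, SZ))))
  step 5: S(S(add(S^4(Z), mul(Z, SZ))))

Answer: after 5 steps: S(S(add(S^4(Z), mul(Z, SZ))))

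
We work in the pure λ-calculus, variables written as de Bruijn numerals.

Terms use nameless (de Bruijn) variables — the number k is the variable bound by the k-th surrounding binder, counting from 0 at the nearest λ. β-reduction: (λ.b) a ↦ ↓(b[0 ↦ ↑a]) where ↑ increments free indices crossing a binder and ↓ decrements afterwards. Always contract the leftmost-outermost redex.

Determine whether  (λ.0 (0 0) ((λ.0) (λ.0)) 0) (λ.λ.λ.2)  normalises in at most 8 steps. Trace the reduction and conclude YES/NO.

Answer: YES — reaches normal form λ.λ.λ.λ.λ.2 in 5 ≤ 8 steps

Reduction:
  start: (λ.0 (0 0) ((λ.0) (λ.0)) 0) (λ.λ.λ.2)
  →1  (λ.λ.λ.2) ((λ.λ.λ.2) (λ.λ.λ.2)) ((λ.0) (λ.0)) (λ.λ.λ.2)
  →2  (λ.λ.(λ.λ.λ.2) (λ.λ.λ.2)) ((λ.0) (λ.0)) (λ.λ.λ.2)
  →3  (λ.(λ.λ.λ.2) (λ.λ.λ.2)) (λ.λ.λ.2)
  →4  (λ.λ.λ.2) (λ.λ.λ.2)
  →5  λ.λ.λ.λ.λ.2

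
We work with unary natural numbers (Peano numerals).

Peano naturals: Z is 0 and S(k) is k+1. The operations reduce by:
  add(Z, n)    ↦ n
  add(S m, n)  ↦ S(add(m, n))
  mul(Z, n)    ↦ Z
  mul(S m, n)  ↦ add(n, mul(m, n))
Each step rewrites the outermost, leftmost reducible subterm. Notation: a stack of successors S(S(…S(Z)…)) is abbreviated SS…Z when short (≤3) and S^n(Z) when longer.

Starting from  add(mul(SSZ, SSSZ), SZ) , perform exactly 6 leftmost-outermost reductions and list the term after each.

Answer: after 6 steps: S(S(add(S(add(Z, mul(SZ, SSSZ))), SZ)))

Derivation:
  start: add(mul(SSZ, SSSZ), SZ)
  step 1: add(add(SSSZ, mul(SZ, SSSZ)), SZ)
  step 2: add(S(add(SSZ, mul(SZ, SSSZ))), SZ)
  step 3: S(add(add(SSZ, mul(SZ, SSSZ)), SZ))
  step 4: S(add(S(add(SZ, mul(SZ, SSSZ))), SZ))
  step 5: S(S(add(add(SZ, mul(SZ, SSSZ)), SZ)))
  step 6: S(S(add(S(add(Z, mul(SZ, SSSZ))), SZ)))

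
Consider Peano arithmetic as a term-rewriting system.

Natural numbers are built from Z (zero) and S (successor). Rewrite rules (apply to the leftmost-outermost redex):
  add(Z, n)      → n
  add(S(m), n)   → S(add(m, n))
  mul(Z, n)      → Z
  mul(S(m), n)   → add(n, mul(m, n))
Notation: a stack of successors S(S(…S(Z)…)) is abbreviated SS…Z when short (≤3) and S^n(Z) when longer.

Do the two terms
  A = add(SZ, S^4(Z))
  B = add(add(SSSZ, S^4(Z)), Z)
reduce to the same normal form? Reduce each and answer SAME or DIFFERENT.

Answer: DIFFERENT — A ⇓ S^5(Z), B ⇓ S^7(Z)

Derivation:
Term A:
  start: add(SZ, S^4(Z))
  [1] S(add(Z, S^4(Z)))
  [2] S^5(Z)

Term B:
  start: add(add(SSSZ, S^4(Z)), Z)
  [1] add(S(add(SSZ, S^4(Z))), Z)
  [2] S(add(add(SSZ, S^4(Z)), Z))
  [3] S(add(S(add(SZ, S^4(Z))), Z))
  [4] S(S(add(add(SZ, S^4(Z)), Z)))
  [5] S(S(add(S(add(Z, S^4(Z))), Z)))
  [6] S(S(S(add(add(Z, S^4(Z)), Z))))
  [7] S(S(S(add(S^4(Z), Z))))
  [8] S(S(S(S(add(SSSZ, Z)))))
  [9] S(S(S(S(S(add(SSZ, Z))))))
  [10] S(S(S(S(S(S(add(SZ, Z)))))))
  [11] S(S(S(S(S(S(S(add(Z, Z))))))))
  [12] S^7(Z)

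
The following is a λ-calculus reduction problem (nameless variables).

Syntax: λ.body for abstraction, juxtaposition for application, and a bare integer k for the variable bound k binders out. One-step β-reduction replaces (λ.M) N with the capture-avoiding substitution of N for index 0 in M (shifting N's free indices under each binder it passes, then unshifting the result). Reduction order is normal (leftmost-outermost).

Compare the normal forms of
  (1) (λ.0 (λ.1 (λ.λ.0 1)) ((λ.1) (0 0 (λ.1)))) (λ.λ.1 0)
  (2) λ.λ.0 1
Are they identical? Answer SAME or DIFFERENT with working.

Answer: SAME — A ⇓ λ.λ.0 1, B ⇓ λ.λ.0 1

Working:
Term A:
  start: (λ.0 (λ.1 (λ.λ.0 1)) ((λ.1) (0 0 (λ.1)))) (λ.λ.1 0)
  step 1: (λ.λ.1 0) (λ.(λ.λ.1 0) (λ.λ.0 1)) ((λ.λ.λ.1 0) ((λ.λ.1 0) (λ.λ.1 0) (λ.λ.λ.1 0)))
  step 2: (λ.(λ.(λ.λ.1 0) (λ.λ.0 1)) 0) ((λ.λ.λ.1 0) ((λ.λ.1 0) (λ.λ.1 0) (λ.λ.λ.1 0)))
  step 3: (λ.(λ.λ.1 0) (λ.λ.0 1)) ((λ.λ.λ.1 0) ((λ.λ.1 0) (λ.λ.1 0) (λ.λ.λ.1 0)))
  step 4: (λ.λ.1 0) (λ.λ.0 1)
  step 5: λ.(λ.λ.0 1) 0
  step 6: λ.λ.0 1

Term B:
  start: λ.λ.0 1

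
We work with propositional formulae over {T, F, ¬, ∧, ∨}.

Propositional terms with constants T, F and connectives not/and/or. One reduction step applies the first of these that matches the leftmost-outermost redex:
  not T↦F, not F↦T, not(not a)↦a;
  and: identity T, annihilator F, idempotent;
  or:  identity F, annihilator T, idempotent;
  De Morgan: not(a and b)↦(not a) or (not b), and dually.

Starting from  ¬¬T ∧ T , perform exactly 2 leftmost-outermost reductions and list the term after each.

  start: ¬¬T ∧ T
  →1  ¬¬T
  →2  T

Answer: after 2 steps: T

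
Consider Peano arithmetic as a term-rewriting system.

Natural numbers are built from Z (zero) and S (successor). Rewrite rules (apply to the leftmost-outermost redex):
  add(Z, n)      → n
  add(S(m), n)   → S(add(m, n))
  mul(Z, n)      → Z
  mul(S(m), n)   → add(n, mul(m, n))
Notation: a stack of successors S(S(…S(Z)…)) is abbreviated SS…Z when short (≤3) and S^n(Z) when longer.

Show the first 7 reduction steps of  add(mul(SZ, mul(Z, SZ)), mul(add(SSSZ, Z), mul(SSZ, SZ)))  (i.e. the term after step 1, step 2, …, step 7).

  start: add(mul(SZ, mul(Z, SZ)), mul(add(SSSZ, Z), mul(SSZ, SZ)))
  [1] add(add(mul(Z, SZ), mul(Z, mul(Z, SZ))), mul(add(SSSZ, Z), mul(SSZ, SZ)))
  [2] add(add(Z, mul(Z, mul(Z, SZ))), mul(add(SSSZ, Z), mul(SSZ, SZ)))
  [3] add(mul(Z, mul(Z, SZ)), mul(add(SSSZ, Z), mul(SSZ, SZ)))
  [4] add(Z, mul(add(SSSZ, Z), mul(SSZ, SZ)))
  [5] mul(add(SSSZ, Z), mul(SSZ, SZ))
  [6] mul(S(add(SSZ, Z)), mul(SSZ, SZ))
  [7] add(mul(SSZ, SZ), mul(add(SSZ, Z), mul(SSZ, SZ)))

Answer: after 7 steps: add(mul(SSZ, SZ), mul(add(SSZ, Z), mul(SSZ, SZ)))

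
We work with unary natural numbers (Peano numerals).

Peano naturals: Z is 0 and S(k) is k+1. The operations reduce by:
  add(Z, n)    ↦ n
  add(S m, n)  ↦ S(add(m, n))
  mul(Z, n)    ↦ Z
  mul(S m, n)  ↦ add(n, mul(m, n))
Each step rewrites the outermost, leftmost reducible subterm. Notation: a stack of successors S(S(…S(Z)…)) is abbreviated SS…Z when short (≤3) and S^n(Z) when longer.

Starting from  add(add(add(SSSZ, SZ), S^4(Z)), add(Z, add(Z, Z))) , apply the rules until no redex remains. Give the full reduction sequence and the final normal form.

Answer: normal form = S^8(Z)  (in 20 steps)

Reduction:
  start: add(add(add(SSSZ, SZ), S^4(Z)), add(Z, add(Z, Z)))
  [1] add(add(S(add(SSZ, SZ)), S^4(Z)), add(Z, add(Z, Z)))
  [2] add(S(add(add(SSZ, SZ), S^4(Z))), add(Z, add(Z, Z)))
  [3] S(add(add(add(SSZ, SZ), S^4(Z)), add(Z, add(Z, Z))))
  [4] S(add(add(S(add(SZ, SZ)), S^4(Z)), add(Z, add(Z, Z))))
  [5] S(add(S(add(add(SZ, SZ), S^4(Z))), add(Z, add(Z, Z))))
  [6] S(S(add(add(add(SZ, SZ), S^4(Z)), add(Z, add(Z, Z)))))
  [7] S(S(add(add(S(add(Z, SZ)), S^4(Z)), add(Z, add(Z, Z)))))
  [8] S(S(add(S(add(add(Z, SZ), S^4(Z))), add(Z, add(Z, Z)))))
  [9] S(S(S(add(add(add(Z, SZ), S^4(Z)), add(Z, add(Z, Z))))))
  [10] S(S(S(add(add(SZ, S^4(Z)), add(Z, add(Z, Z))))))
  [11] S(S(S(add(S(add(Z, S^4(Z))), add(Z, add(Z, Z))))))
  [12] S(S(S(S(add(add(Z, S^4(Z)), add(Z, add(Z, Z)))))))
  [13] S(S(S(S(add(S^4(Z), add(Z, add(Z, Z)))))))
  [14] S(S(S(S(S(add(SSSZ, add(Z, add(Z, Z))))))))
  [15] S(S(S(S(S(S(add(SSZ, add(Z, add(Z, Z)))))))))
  [16] S(S(S(S(S(S(S(add(SZ, add(Z, add(Z, Z))))))))))
  [17] S(S(S(S(S(S(S(S(add(Z, add(Z, add(Z, Z)))))))))))
  [18] S(S(S(S(S(S(S(S(add(Z, add(Z, Z))))))))))
  [19] S(S(S(S(S(S(S(S(add(Z, Z)))))))))
  [20] S^8(Z)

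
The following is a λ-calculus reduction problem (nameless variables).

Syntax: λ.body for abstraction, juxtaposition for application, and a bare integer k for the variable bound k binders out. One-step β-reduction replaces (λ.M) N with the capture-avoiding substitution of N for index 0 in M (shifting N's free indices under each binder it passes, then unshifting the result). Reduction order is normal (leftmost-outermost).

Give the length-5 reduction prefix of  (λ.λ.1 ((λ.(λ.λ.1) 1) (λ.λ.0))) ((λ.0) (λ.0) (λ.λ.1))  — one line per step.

Answer: after 5 steps: λ.λ.(λ.λ.1) 1

Reduction:
  start: (λ.λ.1 ((λ.(λ.λ.1) 1) (λ.λ.0))) ((λ.0) (λ.0) (λ.λ.1))
  →1  λ.(λ.0) (λ.0) (λ.λ.1) ((λ.(λ.λ.1) 1) (λ.λ.0))
  →2  λ.(λ.0) (λ.λ.1) ((λ.(λ.λ.1) 1) (λ.λ.0))
  →3  λ.(λ.λ.1) ((λ.(λ.λ.1) 1) (λ.λ.0))
  →4  λ.λ.(λ.(λ.λ.1) 2) (λ.λ.0)
  →5  λ.λ.(λ.λ.1) 1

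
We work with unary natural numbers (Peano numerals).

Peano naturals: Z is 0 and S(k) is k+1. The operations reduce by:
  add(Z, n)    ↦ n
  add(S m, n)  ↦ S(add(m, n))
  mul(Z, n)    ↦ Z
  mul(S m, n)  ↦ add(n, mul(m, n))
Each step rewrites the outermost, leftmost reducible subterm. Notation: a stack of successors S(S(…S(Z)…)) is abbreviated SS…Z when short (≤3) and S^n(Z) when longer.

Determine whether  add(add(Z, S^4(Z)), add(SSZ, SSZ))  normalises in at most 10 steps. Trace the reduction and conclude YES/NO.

  start: add(add(Z, S^4(Z)), add(SSZ, SSZ))
  [1] add(S^4(Z), add(SSZ, SSZ))
  [2] S(add(SSSZ, add(SSZ, SSZ)))
  [3] S(S(add(SSZ, add(SSZ, SSZ))))
  [4] S(S(S(add(SZ, add(SSZ, SSZ)))))
  [5] S(S(S(S(add(Z, add(SSZ, SSZ))))))
  [6] S(S(S(S(add(SSZ, SSZ)))))
  [7] S(S(S(S(S(add(SZ, SSZ))))))
  [8] S(S(S(S(S(S(add(Z, SSZ)))))))
  [9] S^8(Z)

Answer: YES — reaches normal form S^8(Z) in 9 ≤ 10 steps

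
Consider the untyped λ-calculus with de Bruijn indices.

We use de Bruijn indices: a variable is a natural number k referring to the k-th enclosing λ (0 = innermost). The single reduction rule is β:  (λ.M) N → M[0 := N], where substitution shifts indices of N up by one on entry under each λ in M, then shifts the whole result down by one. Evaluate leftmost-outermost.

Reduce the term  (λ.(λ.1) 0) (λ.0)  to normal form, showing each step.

  start: (λ.(λ.1) 0) (λ.0)
  [1] (λ.λ.0) (λ.0)
  [2] λ.0

Answer: normal form = λ.0  (in 2 steps)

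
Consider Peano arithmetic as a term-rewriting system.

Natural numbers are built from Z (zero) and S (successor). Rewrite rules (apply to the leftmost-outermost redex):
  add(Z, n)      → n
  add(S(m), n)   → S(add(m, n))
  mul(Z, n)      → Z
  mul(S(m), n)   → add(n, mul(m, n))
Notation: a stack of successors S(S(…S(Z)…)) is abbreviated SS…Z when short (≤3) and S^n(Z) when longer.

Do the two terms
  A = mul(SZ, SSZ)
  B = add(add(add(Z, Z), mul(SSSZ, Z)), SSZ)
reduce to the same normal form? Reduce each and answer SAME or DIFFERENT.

Answer: SAME — A ⇓ SSZ, B ⇓ SSZ

Derivation:
Term A:
  start: mul(SZ, SSZ)
  →1  add(SSZ, mul(Z, SSZ))
  →2  S(add(SZ, mul(Z, SSZ)))
  →3  S(S(add(Z, mul(Z, SSZ))))
  →4  S(S(mul(Z, SSZ)))
  →5  SSZ

Term B:
  start: add(add(add(Z, Z), mul(SSSZ, Z)), SSZ)
  →1  add(add(Z, mul(SSSZ, Z)), SSZ)
  →2  add(mul(SSSZ, Z), SSZ)
  →3  add(add(Z, mul(SSZ, Z)), SSZ)
  →4  add(mul(SSZ, Z), SSZ)
  →5  add(add(Z, mul(SZ, Z)), SSZ)
  →6  add(mul(SZ, Z), SSZ)
  →7  add(add(Z, mul(Z, Z)), SSZ)
  →8  add(mul(Z, Z), SSZ)
  →9  add(Z, SSZ)
  →10  SSZ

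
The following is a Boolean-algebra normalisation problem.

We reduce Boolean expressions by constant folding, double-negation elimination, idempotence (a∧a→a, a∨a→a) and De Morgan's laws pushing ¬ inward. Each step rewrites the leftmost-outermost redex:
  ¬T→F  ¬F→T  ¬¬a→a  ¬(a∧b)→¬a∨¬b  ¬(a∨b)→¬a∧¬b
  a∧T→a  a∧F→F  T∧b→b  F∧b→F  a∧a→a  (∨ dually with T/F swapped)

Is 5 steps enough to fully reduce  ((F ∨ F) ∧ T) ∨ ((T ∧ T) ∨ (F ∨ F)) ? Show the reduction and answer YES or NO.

  start: ((F ∨ F) ∧ T) ∨ ((T ∧ T) ∨ (F ∨ F))
  [1] (F ∨ F) ∨ ((T ∧ T) ∨ (F ∨ F))
  [2] F ∨ ((T ∧ T) ∨ (F ∨ F))
  [3] (T ∧ T) ∨ (F ∨ F)
  [4] T ∨ (F ∨ F)
  [5] T

Answer: YES — reaches normal form T in 5 ≤ 5 steps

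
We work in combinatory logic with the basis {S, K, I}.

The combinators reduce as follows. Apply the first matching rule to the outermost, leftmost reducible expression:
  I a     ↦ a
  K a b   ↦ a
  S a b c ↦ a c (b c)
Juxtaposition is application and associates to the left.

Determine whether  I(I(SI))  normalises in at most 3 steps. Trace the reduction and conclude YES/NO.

  start: I(I(SI))
  →1  I(SI)
  →2  SI

Answer: YES — reaches normal form SI in 2 ≤ 3 steps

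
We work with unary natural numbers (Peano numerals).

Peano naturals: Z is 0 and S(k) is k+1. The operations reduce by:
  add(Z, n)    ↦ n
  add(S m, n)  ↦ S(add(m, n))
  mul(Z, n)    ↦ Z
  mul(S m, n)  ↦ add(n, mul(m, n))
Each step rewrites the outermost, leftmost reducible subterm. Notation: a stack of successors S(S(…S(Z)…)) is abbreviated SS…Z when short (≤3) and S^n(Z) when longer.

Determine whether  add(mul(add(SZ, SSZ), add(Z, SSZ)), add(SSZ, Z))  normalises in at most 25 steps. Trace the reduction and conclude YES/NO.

  start: add(mul(add(SZ, SSZ), add(Z, SSZ)), add(SSZ, Z))
  →1  add(mul(S(add(Z, SSZ)), add(Z, SSZ)), add(SSZ, Z))
  →2  add(add(add(Z, SSZ), mul(add(Z, SSZ), add(Z, SSZ))), add(SSZ, Z))
  →3  add(add(SSZ, mul(add(Z, SSZ), add(Z, SSZ))), add(SSZ, Z))
  →4  add(S(add(SZ, mul(add(Z, SSZ), add(Z, SSZ)))), add(SSZ, Z))
  →5  S(add(add(SZ, mul(add(Z, SSZ), add(Z, SSZ))), add(SSZ, Z)))
  →6  S(add(S(add(Z, mul(add(Z, SSZ), add(Z, SSZ)))), add(SSZ, Z)))
  →7  S(S(add(add(Z, mul(add(Z, SSZ), add(Z, SSZ))), add(SSZ, Z))))
  →8  S(S(add(mul(add(Z, SSZ), add(Z, SSZ)), add(SSZ, Z))))
  →9  S(S(add(mul(SSZ, add(Z, SSZ)), add(SSZ, Z))))
  →10  S(S(add(add(add(Z, SSZ), mul(SZ, add(Z, SSZ))), add(SSZ, Z))))
  →11  S(S(add(add(SSZ, mul(SZ, add(Z, SSZ))), add(SSZ, Z))))
  →12  S(S(add(S(add(SZ, mul(SZ, add(Z, SSZ)))), add(SSZ, Z))))
  →13  S(S(S(add(add(SZ, mul(SZ, add(Z, SSZ))), add(SSZ, Z)))))
  →14  S(S(S(add(S(add(Z, mul(SZ, add(Z, SSZ)))), add(SSZ, Z)))))
  →15  S(S(S(S(add(add(Z, mul(SZ, add(Z, SSZ))), add(SSZ, Z))))))
  →16  S(S(S(S(add(mul(SZ, add(Z, SSZ)), add(SSZ, Z))))))
  →17  S(S(S(S(add(add(add(Z, SSZ), mul(Z, add(Z, SSZ))), add(SSZ, Z))))))
  →18  S(S(S(S(add(add(SSZ, mul(Z, add(Z, SSZ))), add(SSZ, Z))))))
  →19  S(S(S(S(add(S(add(SZ, mul(Z, add(Z, SSZ)))), add(SSZ, Z))))))
  →20  S(S(S(S(S(add(add(SZ, mul(Z, add(Z, SSZ))), add(SSZ, Z)))))))
  →21  S(S(S(S(S(add(S(add(Z, mul(Z, add(Z, SSZ)))), add(SSZ, Z)))))))
  →22  S(S(S(S(S(S(add(add(Z, mul(Z, add(Z, SSZ))), add(SSZ, Z))))))))
  →23  S(S(S(S(S(S(add(mul(Z, add(Z, SSZ)), add(SSZ, Z))))))))
  →24  S(S(S(S(S(S(add(Z, add(SSZ, Z))))))))
  →25  S(S(S(S(S(S(add(SSZ, Z)))))))

Answer: NO — after 25 steps the term is S(S(S(S(S(S(add(SSZ, Z))))))), not yet normal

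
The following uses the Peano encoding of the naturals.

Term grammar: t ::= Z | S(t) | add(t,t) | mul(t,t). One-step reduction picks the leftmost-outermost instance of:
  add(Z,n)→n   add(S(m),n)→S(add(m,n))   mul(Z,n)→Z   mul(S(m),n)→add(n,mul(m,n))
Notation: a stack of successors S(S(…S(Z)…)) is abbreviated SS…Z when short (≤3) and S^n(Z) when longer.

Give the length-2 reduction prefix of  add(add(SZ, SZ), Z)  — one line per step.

  start: add(add(SZ, SZ), Z)
  step 1: add(S(add(Z, SZ)), Z)
  step 2: S(add(add(Z, SZ), Z))

Answer: after 2 steps: S(add(add(Z, SZ), Z))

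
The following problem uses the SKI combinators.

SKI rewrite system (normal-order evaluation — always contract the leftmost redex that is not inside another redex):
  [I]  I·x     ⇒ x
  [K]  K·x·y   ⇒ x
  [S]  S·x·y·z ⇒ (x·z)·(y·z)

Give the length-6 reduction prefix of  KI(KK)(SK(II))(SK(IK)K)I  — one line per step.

  start: KI(KK)(SK(II))(SK(IK)K)I
  →1  I(SK(II))(SK(IK)K)I
  →2  SK(II)(SK(IK)K)I
  →3  K(SK(IK)K)(II(SK(IK)K))I
  →4  SK(IK)KI
  →5  KK(IKK)I
  →6  KI

Answer: after 6 steps: KI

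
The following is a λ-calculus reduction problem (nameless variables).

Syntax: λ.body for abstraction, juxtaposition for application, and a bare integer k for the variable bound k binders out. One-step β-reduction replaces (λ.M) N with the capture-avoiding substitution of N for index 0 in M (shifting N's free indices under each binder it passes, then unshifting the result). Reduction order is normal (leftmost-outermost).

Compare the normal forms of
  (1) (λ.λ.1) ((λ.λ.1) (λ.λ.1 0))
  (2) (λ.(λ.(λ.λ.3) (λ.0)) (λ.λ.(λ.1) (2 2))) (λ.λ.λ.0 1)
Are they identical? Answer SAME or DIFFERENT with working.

Term A:
  start: (λ.λ.1) ((λ.λ.1) (λ.λ.1 0))
  step 1: λ.(λ.λ.1) (λ.λ.1 0)
  step 2: λ.λ.λ.λ.1 0

Term B:
  start: (λ.(λ.(λ.λ.3) (λ.0)) (λ.λ.(λ.1) (2 2))) (λ.λ.λ.0 1)
  step 1: (λ.(λ.λ.λ.λ.λ.0 1) (λ.0)) (λ.λ.(λ.1) ((λ.λ.λ.0 1) (λ.λ.λ.0 1)))
  step 2: (λ.λ.λ.λ.λ.0 1) (λ.0)
  step 3: λ.λ.λ.λ.0 1

Answer: DIFFERENT — A ⇓ λ.λ.λ.λ.1 0, B ⇓ λ.λ.λ.λ.0 1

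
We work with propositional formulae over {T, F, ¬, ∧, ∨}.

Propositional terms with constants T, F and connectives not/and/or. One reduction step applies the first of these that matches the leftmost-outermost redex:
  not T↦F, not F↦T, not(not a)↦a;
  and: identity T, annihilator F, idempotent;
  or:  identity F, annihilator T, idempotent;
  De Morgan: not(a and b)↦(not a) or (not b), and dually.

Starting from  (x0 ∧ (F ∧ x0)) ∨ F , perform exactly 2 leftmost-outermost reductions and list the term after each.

Answer: after 2 steps: x0 ∧ F

Reduction:
  start: (x0 ∧ (F ∧ x0)) ∨ F
  step 1: x0 ∧ (F ∧ x0)
  step 2: x0 ∧ F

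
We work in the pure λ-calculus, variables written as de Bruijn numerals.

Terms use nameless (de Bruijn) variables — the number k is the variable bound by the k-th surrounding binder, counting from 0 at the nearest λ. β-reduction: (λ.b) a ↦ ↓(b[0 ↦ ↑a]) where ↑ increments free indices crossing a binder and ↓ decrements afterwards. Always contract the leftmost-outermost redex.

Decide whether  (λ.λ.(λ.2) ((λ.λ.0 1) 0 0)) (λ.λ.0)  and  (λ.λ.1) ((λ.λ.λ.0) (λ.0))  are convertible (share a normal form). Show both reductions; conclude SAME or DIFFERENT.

Answer: SAME — A ⇓ λ.λ.λ.0, B ⇓ λ.λ.λ.0

Working:
Term A:
  start: (λ.λ.(λ.2) ((λ.λ.0 1) 0 0)) (λ.λ.0)
  [1] λ.(λ.λ.λ.0) ((λ.λ.0 1) 0 0)
  [2] λ.λ.λ.0

Term B:
  start: (λ.λ.1) ((λ.λ.λ.0) (λ.0))
  [1] λ.(λ.λ.λ.0) (λ.0)
  [2] λ.λ.λ.0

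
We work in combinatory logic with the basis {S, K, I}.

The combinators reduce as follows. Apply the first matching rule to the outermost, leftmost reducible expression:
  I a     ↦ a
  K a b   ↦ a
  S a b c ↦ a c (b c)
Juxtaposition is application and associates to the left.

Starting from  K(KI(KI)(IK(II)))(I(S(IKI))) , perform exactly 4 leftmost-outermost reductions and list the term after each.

Answer: after 4 steps: K(II)

Derivation:
  start: K(KI(KI)(IK(II)))(I(S(IKI)))
  →1  KI(KI)(IK(II))
  →2  I(IK(II))
  →3  IK(II)
  →4  K(II)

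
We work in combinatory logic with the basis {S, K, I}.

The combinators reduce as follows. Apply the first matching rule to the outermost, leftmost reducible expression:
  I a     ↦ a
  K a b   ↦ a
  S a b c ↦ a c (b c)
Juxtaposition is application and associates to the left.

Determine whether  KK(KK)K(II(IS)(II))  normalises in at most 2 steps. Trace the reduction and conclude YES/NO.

  start: KK(KK)K(II(IS)(II))
  step 1: KK(II(IS)(II))
  step 2: K

Answer: YES — reaches normal form K in 2 ≤ 2 steps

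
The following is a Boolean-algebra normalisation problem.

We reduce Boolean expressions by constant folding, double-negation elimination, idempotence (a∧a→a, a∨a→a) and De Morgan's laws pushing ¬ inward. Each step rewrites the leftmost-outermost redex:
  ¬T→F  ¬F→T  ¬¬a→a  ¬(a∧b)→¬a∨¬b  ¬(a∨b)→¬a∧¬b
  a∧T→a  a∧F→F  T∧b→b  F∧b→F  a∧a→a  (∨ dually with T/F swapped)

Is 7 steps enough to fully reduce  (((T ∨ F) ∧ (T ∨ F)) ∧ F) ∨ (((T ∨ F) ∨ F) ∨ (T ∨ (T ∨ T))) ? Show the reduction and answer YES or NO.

Answer: YES — reaches normal form T in 5 ≤ 7 steps

Reduction:
  start: (((T ∨ F) ∧ (T ∨ F)) ∧ F) ∨ (((T ∨ F) ∨ F) ∨ (T ∨ (T ∨ T)))
  →1  F ∨ (((T ∨ F) ∨ F) ∨ (T ∨ (T ∨ T)))
  →2  ((T ∨ F) ∨ F) ∨ (T ∨ (T ∨ T))
  →3  (T ∨ F) ∨ (T ∨ (T ∨ T))
  →4  T ∨ (T ∨ (T ∨ T))
  →5  T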